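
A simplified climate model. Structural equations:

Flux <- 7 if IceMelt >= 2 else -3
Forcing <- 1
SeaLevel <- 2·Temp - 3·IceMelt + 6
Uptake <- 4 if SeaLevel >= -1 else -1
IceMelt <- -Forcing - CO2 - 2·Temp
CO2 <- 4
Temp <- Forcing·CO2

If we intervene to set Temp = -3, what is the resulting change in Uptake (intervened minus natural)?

The intervention breaks the incoming arrows to Temp: Temp <- Forcing·CO2 no longer applies, and Temp = -3.
IceMelt = -Forcing - CO2 - 2·Temp  [with Forcing=1, CO2=4, Temp=-3]  = 1
SeaLevel = 2·Temp - 3·IceMelt + 6  [with Temp=-3, IceMelt=1]  = -3
Uptake = 4 if SeaLevel >= -1 else -1  [with SeaLevel=-3]  = -1
Without intervention: Temp = Forcing·CO2  [with Forcing=1, CO2=4]  = 4; IceMelt = -Forcing - CO2 - 2·Temp  [with Forcing=1, CO2=4, Temp=4]  = -13; SeaLevel = 2·Temp - 3·IceMelt + 6  [with Temp=4, IceMelt=-13]  = 53; Uptake = 4 if SeaLevel >= -1 else -1  [with SeaLevel=53]  = 4.
Change = -1 − 4 = -5.

-5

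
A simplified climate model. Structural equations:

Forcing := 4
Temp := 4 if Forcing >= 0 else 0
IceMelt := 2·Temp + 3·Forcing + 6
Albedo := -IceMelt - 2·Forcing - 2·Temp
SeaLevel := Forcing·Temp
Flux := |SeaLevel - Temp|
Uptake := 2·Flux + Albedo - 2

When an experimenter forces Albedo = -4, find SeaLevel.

16

Intervening sets Albedo = -4 and removes its equation (Albedo := -IceMelt - 2·Forcing - 2·Temp).
No directed path runs from Albedo to SeaLevel, so SeaLevel keeps its natural value.
Temp = 4 if Forcing >= 0 else 0  [with Forcing=4]  = 4
SeaLevel = Forcing·Temp  [with Forcing=4, Temp=4]  = 16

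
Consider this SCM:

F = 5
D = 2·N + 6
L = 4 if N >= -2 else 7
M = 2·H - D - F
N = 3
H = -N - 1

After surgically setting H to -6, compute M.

-29

Under do(H=-6), the mechanism H = -N - 1 is discarded; H is fixed at -6.
D = 2·N + 6  [with N=3]  = 12
M = 2·H - D - F  [with H=-6, D=12, F=5]  = -29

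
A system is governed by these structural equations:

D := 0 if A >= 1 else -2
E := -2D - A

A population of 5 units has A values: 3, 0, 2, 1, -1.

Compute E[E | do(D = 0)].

do(D=0) breaks D's dependence on A. With D=0 fixed, E across the units is -3, 0, -2, -1, 1, mean -1.

-1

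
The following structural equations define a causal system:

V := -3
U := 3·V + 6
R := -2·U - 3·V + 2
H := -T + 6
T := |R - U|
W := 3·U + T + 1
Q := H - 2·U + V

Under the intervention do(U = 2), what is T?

Under do(U=2), the mechanism U := 3·V + 6 is discarded; U is fixed at 2.
R = -2·U - 3·V + 2  [with U=2, V=-3]  = 7
T = |R - U|  [with R=7, U=2]  = 5

5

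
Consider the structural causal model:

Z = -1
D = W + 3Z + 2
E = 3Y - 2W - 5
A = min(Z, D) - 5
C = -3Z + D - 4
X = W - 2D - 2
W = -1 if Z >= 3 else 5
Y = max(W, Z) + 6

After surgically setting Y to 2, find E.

The intervention breaks the incoming arrows to Y: Y = max(W, Z) + 6 no longer applies, and Y = 2.
W = -1 if Z >= 3 else 5  [with Z=-1]  = 5
E = 3Y - 2W - 5  [with Y=2, W=5]  = -9

-9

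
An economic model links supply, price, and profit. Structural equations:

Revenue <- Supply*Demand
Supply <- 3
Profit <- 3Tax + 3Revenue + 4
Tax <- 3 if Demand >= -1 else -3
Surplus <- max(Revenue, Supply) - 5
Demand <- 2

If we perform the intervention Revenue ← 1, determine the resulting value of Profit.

do(Revenue=1) replaces the equation Revenue <- Supply*Demand with the constant Revenue = 1.
Tax = 3 if Demand >= -1 else -3  [with Demand=2]  = 3
Profit = 3Tax + 3Revenue + 4  [with Tax=3, Revenue=1]  = 16

16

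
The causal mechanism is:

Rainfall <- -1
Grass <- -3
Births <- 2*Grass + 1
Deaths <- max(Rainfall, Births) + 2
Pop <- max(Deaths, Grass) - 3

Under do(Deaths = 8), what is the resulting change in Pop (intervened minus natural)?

7

Intervening sets Deaths = 8 and removes its equation (Deaths <- max(Rainfall, Births) + 2).
Pop = max(Deaths, Grass) - 3  [with Deaths=8, Grass=-3]  = 5
Without intervention: Births = 2*Grass + 1  [with Grass=-3]  = -5; Deaths = max(Rainfall, Births) + 2  [with Rainfall=-1, Births=-5]  = 1; Pop = max(Deaths, Grass) - 3  [with Deaths=1, Grass=-3]  = -2.
Change = 5 − (-2) = 7.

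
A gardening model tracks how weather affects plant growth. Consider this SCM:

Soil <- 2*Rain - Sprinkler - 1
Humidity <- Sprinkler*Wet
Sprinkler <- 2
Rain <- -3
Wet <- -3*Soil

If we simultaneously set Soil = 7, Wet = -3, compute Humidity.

-6

Setting Soil = 7, Wet = -3 by intervention discards those variables' equations.
Humidity = Sprinkler*Wet  [with Sprinkler=2, Wet=-3]  = -6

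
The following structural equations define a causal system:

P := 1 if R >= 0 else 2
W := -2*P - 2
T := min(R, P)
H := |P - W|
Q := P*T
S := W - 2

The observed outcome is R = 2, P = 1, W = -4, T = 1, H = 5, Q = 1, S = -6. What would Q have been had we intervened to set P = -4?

Under do(P=-4), the mechanism P := 1 if R >= 0 else 2 is discarded; P is fixed at -4.
T = min(R, P)  [with R=2, P=-4]  = -4
Q = P*T  [with P=-4, T=-4]  = 16

16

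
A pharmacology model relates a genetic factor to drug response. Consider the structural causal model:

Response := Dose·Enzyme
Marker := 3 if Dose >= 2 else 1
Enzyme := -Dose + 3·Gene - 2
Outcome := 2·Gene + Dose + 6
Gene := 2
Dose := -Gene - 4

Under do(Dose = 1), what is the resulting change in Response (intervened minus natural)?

63

do(Dose=1) replaces the equation Dose := -Gene - 4 with the constant Dose = 1.
Enzyme = -Dose + 3·Gene - 2  [with Dose=1, Gene=2]  = 3
Response = Dose·Enzyme  [with Dose=1, Enzyme=3]  = 3
Without intervention: Dose = -Gene - 4  [with Gene=2]  = -6; Enzyme = -Dose + 3·Gene - 2  [with Dose=-6, Gene=2]  = 10; Response = Dose·Enzyme  [with Dose=-6, Enzyme=10]  = -60.
Change = 3 − (-60) = 63.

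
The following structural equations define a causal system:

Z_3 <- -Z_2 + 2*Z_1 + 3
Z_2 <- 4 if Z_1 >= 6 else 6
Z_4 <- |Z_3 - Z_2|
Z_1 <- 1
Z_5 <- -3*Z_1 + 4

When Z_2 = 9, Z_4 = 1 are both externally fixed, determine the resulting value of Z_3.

The joint intervention fixes Z_2 = 9, Z_4 = 1, removing each variable's own equation.
Z_3 = -Z_2 + 2*Z_1 + 3  [with Z_2=9, Z_1=1]  = -4

-4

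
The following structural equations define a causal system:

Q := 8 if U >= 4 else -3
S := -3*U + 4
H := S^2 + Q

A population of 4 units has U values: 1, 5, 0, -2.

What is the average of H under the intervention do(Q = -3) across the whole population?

56.5

The intervention sets Q=-3 in all 4 units regardless of U. Recomputing H per unit gives -2, 118, 13, 97; average 56.5.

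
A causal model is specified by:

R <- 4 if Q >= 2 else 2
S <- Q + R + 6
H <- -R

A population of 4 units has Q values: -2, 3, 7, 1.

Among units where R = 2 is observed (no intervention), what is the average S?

7.5

Conditioning on R=2 selects the 2 unit(s) with Q ∈ {-2, 1}. Their S values: 6, 9. Mean = 7.5.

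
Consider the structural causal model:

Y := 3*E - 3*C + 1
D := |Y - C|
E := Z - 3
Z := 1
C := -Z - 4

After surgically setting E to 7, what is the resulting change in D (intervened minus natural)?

27

do(E=7) replaces the equation E := Z - 3 with the constant E = 7.
C = -Z - 4  [with Z=1]  = -5
Y = 3*E - 3*C + 1  [with E=7, C=-5]  = 37
D = |Y - C|  [with Y=37, C=-5]  = 42
Without intervention: C = -Z - 4  [with Z=1]  = -5; E = Z - 3  [with Z=1]  = -2; Y = 3*E - 3*C + 1  [with E=-2, C=-5]  = 10; D = |Y - C|  [with Y=10, C=-5]  = 15.
Change = 42 − 15 = 27.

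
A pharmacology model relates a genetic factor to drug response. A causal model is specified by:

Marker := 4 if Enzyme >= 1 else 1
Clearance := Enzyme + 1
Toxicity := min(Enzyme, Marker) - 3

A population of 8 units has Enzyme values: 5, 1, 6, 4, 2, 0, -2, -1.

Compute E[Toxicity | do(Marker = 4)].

do(Marker=4) breaks Marker's dependence on Enzyme. With Marker=4 fixed, Toxicity across the units is 1, -2, 1, 1, -1, -3, -5, -4, mean -1.5.

-1.5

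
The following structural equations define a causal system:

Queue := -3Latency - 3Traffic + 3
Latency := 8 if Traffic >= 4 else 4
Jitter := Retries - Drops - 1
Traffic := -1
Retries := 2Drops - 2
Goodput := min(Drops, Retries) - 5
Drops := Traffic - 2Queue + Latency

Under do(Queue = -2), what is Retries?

do(Queue=-2) replaces the equation Queue := -3Latency - 3Traffic + 3 with the constant Queue = -2.
Latency = 8 if Traffic >= 4 else 4  [with Traffic=-1]  = 4
Drops = Traffic - 2Queue + Latency  [with Traffic=-1, Queue=-2, Latency=4]  = 7
Retries = 2Drops - 2  [with Drops=7]  = 12

12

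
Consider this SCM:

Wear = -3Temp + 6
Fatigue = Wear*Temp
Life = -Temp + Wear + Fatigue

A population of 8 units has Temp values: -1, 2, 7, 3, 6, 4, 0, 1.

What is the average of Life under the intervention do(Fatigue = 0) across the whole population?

Under do(Fatigue=0), Fatigue's equation is replaced by Fatigue=0 for every unit. Per-unit Life: 10, -2, -22, -6, -18, -10, 6, 2. Mean = -5.

-5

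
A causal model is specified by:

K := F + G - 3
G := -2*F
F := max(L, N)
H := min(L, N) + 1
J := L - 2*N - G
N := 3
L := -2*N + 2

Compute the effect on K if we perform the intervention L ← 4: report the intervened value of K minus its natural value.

-1

do(L=4) replaces the equation L := -2*N + 2 with the constant L = 4.
F = max(L, N)  [with L=4, N=3]  = 4
G = -2*F  [with F=4]  = -8
K = F + G - 3  [with F=4, G=-8]  = -7
Without intervention: L = -2*N + 2  [with N=3]  = -4; F = max(L, N)  [with L=-4, N=3]  = 3; G = -2*F  [with F=3]  = -6; K = F + G - 3  [with F=3, G=-6]  = -6.
Change = -7 − (-6) = -1.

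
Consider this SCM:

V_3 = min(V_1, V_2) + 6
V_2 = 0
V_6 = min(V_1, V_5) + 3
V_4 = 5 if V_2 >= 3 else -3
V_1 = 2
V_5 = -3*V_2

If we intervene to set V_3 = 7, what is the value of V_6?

3

The intervention breaks the incoming arrows to V_3: V_3 = min(V_1, V_2) + 6 no longer applies, and V_3 = 7.
No directed path runs from V_3 to V_6, so V_6 keeps its natural value.
V_5 = -3*V_2  [with V_2=0]  = 0
V_6 = min(V_1, V_5) + 3  [with V_1=2, V_5=0]  = 3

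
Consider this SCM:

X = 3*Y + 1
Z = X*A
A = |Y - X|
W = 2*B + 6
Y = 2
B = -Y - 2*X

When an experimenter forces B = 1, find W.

do(B=1) replaces the equation B = -Y - 2*X with the constant B = 1.
W = 2*B + 6  [with B=1]  = 8

8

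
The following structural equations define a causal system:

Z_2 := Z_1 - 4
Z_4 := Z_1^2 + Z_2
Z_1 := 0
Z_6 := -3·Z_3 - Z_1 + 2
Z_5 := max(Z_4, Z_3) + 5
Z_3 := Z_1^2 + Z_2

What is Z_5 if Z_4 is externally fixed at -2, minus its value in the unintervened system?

2

Intervening sets Z_4 = -2 and removes its equation (Z_4 := Z_1^2 + Z_2).
Z_2 = Z_1 - 4  [with Z_1=0]  = -4
Z_3 = Z_1^2 + Z_2  [with Z_1=0, Z_2=-4]  = -4
Z_5 = max(Z_4, Z_3) + 5  [with Z_4=-2, Z_3=-4]  = 3
Without intervention: Z_2 = Z_1 - 4  [with Z_1=0]  = -4; Z_3 = Z_1^2 + Z_2  [with Z_1=0, Z_2=-4]  = -4; Z_4 = Z_1^2 + Z_2  [with Z_1=0, Z_2=-4]  = -4; Z_5 = max(Z_4, Z_3) + 5  [with Z_4=-4, Z_3=-4]  = 1.
Change = 3 − 1 = 2.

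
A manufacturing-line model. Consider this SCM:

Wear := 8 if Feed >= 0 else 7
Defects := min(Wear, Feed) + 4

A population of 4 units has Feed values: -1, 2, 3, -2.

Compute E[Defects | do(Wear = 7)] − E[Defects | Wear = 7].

Every unit gets Wear=7 under the intervention. Defects values become 3, 6, 7, 2; E[Defects|do(Wear=7)] = 4.5.
Conditioning on Wear=7 selects the 2 unit(s) with Feed ∈ {-1, -2}. Their Defects values: 3, 2. Mean = 2.5.
Difference = 4.5 − 2.5 = 2.

2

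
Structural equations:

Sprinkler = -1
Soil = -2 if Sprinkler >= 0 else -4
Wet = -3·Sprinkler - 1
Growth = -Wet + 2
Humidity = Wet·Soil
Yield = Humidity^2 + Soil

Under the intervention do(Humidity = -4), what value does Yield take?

The intervention breaks the incoming arrows to Humidity: Humidity = Wet·Soil no longer applies, and Humidity = -4.
Soil = -2 if Sprinkler >= 0 else -4  [with Sprinkler=-1]  = -4
Yield = Humidity^2 + Soil  [with Humidity=-4, Soil=-4]  = 12

12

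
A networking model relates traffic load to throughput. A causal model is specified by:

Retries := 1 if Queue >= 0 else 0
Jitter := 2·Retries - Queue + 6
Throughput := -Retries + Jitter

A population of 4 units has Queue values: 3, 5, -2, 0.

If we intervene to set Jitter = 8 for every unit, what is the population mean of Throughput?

7.25

do(Jitter=8) breaks Jitter's dependence on Queue. With Jitter=8 fixed, Throughput across the units is 7, 7, 8, 7, mean 7.25.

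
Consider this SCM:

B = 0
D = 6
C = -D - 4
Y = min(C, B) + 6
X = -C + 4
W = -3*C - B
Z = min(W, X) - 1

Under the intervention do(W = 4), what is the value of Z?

3

Intervening sets W = 4 and removes its equation (W = -3*C - B).
C = -D - 4  [with D=6]  = -10
X = -C + 4  [with C=-10]  = 14
Z = min(W, X) - 1  [with W=4, X=14]  = 3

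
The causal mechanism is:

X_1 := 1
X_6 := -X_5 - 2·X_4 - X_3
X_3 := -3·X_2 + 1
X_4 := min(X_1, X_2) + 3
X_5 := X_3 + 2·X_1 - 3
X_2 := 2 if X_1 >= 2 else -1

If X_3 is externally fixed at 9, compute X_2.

Under do(X_3=9), the mechanism X_3 := -3·X_2 + 1 is discarded; X_3 is fixed at 9.
Since X_2 is not a descendant of the intervened variable, it is unaffected.
X_2 = 2 if X_1 >= 2 else -1  [with X_1=1]  = -1

-1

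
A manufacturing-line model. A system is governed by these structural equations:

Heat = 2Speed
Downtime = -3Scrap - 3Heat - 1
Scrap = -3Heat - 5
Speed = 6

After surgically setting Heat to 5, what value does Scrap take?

The intervention breaks the incoming arrows to Heat: Heat = 2Speed no longer applies, and Heat = 5.
Scrap = -3Heat - 5  [with Heat=5]  = -20

-20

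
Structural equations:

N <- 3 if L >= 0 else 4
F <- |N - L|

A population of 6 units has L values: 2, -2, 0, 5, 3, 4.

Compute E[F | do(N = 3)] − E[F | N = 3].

Under do(N=3), N's equation is replaced by N=3 for every unit. Per-unit F: 1, 5, 3, 2, 0, 1. Mean = 2.
Observing N=3 restricts to units where N's equation naturally yields 3: L ∈ {2, 0, 5, 3, 4}. In that subpopulation F = 1, 3, 2, 0, 1, mean 1.4.
Difference = 2 − 1.4 = 0.6.

0.6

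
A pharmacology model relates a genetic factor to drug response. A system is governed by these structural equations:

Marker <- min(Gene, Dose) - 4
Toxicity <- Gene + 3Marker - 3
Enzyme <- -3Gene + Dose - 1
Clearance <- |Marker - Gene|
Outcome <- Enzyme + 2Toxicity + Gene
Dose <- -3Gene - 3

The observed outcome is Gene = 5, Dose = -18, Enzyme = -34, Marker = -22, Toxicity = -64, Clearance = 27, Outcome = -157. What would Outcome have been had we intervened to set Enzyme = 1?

The intervention breaks the incoming arrows to Enzyme: Enzyme <- -3Gene + Dose - 1 no longer applies, and Enzyme = 1.
Dose = -3Gene - 3  [with Gene=5]  = -18
Marker = min(Gene, Dose) - 4  [with Gene=5, Dose=-18]  = -22
Toxicity = Gene + 3Marker - 3  [with Gene=5, Marker=-22]  = -64
Outcome = Enzyme + 2Toxicity + Gene  [with Enzyme=1, Toxicity=-64, Gene=5]  = -122

-122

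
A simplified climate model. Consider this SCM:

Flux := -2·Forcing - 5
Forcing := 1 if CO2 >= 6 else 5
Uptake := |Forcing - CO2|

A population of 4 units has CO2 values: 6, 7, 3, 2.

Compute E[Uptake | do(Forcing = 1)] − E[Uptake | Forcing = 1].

-2

Under do(Forcing=1), Forcing's equation is replaced by Forcing=1 for every unit. Per-unit Uptake: 5, 6, 2, 1. Mean = 3.5.
Observing Forcing=1 restricts to units where Forcing's equation naturally yields 1: CO2 ∈ {6, 7}. In that subpopulation Uptake = 5, 6, mean 5.5.
Difference = 3.5 − 5.5 = -2.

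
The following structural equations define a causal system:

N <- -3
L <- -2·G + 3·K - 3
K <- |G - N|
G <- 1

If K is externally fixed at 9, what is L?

22

The intervention breaks the incoming arrows to K: K <- |G - N| no longer applies, and K = 9.
L = -2·G + 3·K - 3  [with G=1, K=9]  = 22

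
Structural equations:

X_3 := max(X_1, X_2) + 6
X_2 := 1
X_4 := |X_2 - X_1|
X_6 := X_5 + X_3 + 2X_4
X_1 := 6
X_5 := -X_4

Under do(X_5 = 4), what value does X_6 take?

26

The intervention breaks the incoming arrows to X_5: X_5 := -X_4 no longer applies, and X_5 = 4.
X_3 = max(X_1, X_2) + 6  [with X_1=6, X_2=1]  = 12
X_4 = |X_2 - X_1|  [with X_2=1, X_1=6]  = 5
X_6 = X_5 + X_3 + 2X_4  [with X_5=4, X_3=12, X_4=5]  = 26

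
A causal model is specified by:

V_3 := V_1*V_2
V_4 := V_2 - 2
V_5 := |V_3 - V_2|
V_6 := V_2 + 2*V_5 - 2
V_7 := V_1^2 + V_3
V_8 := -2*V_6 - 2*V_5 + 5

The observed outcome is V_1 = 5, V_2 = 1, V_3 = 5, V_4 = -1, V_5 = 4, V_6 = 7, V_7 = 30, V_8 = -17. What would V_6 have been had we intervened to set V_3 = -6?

13

The intervention breaks the incoming arrows to V_3: V_3 := V_1*V_2 no longer applies, and V_3 = -6.
V_5 = |V_3 - V_2|  [with V_3=-6, V_2=1]  = 7
V_6 = V_2 + 2*V_5 - 2  [with V_2=1, V_5=7]  = 13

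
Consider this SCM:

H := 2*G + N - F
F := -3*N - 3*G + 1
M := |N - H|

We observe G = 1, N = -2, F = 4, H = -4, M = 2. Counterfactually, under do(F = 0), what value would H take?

The intervention breaks the incoming arrows to F: F := -3*N - 3*G + 1 no longer applies, and F = 0.
H = 2*G + N - F  [with G=1, N=-2, F=0]  = 0

0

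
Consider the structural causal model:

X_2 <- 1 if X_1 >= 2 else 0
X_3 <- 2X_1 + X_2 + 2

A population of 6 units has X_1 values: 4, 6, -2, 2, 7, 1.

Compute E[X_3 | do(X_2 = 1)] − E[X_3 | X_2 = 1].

Under do(X_2=1), X_2's equation is replaced by X_2=1 for every unit. Per-unit X_3: 11, 15, -1, 7, 17, 5. Mean = 9.
Conditioning on X_2=1 selects the 4 unit(s) with X_1 ∈ {4, 6, 2, 7}. Their X_3 values: 11, 15, 7, 17. Mean = 12.5.
Difference = 9 − 12.5 = -3.5.

-3.5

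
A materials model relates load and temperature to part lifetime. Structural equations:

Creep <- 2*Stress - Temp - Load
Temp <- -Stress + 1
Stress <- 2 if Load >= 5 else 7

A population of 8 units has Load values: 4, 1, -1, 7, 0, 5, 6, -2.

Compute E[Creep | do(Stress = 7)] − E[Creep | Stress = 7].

-2.1

do(Stress=7) breaks Stress's dependence on Load. With Stress=7 fixed, Creep across the units is 16, 19, 21, 13, 20, 15, 14, 22, mean 17.5.
Conditioning on Stress=7 selects the 5 unit(s) with Load ∈ {4, 1, -1, 0, -2}. Their Creep values: 16, 19, 21, 20, 22. Mean = 19.6.
Difference = 17.5 − 19.6 = -2.1.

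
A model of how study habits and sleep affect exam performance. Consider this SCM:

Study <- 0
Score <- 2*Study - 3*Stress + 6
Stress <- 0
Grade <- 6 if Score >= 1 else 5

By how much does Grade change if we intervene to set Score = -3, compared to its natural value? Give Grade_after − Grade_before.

The intervention breaks the incoming arrows to Score: Score <- 2*Study - 3*Stress + 6 no longer applies, and Score = -3.
Grade = 6 if Score >= 1 else 5  [with Score=-3]  = 5
Without intervention: Score = 2*Study - 3*Stress + 6  [with Study=0, Stress=0]  = 6; Grade = 6 if Score >= 1 else 5  [with Score=6]  = 6.
Change = 5 − 6 = -1.

-1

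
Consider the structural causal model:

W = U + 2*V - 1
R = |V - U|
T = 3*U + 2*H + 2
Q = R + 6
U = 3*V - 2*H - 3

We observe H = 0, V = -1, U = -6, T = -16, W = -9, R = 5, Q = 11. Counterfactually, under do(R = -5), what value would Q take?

Intervening sets R = -5 and removes its equation (R = |V - U|).
Q = R + 6  [with R=-5]  = 1

1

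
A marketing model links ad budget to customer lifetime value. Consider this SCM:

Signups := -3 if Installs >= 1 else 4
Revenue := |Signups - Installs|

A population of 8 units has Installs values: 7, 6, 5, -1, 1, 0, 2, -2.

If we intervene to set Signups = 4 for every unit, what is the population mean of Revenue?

Every unit gets Signups=4 under the intervention. Revenue values become 3, 2, 1, 5, 3, 4, 2, 6; E[Revenue|do(Signups=4)] = 3.25.

3.25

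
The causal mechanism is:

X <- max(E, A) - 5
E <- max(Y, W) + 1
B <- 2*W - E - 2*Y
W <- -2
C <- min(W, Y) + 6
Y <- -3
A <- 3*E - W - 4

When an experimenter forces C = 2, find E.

-1

The intervention breaks the incoming arrows to C: C <- min(W, Y) + 6 no longer applies, and C = 2.
E is not downstream of the intervention, so its value is determined by the original equations.
E = max(Y, W) + 1  [with Y=-3, W=-2]  = -1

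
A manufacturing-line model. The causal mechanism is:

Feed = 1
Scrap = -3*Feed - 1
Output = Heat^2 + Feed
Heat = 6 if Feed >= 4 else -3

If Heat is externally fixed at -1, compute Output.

Under do(Heat=-1), the mechanism Heat = 6 if Feed >= 4 else -3 is discarded; Heat is fixed at -1.
Output = Heat^2 + Feed  [with Heat=-1, Feed=1]  = 2

2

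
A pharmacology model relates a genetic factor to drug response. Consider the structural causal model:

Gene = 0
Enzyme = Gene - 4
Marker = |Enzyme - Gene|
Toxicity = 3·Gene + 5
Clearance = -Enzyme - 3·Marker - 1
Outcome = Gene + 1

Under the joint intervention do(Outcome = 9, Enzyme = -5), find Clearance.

-11

The joint intervention fixes Outcome = 9, Enzyme = -5, removing each variable's own equation.
Marker = |Enzyme - Gene|  [with Enzyme=-5, Gene=0]  = 5
Clearance = -Enzyme - 3·Marker - 1  [with Enzyme=-5, Marker=5]  = -11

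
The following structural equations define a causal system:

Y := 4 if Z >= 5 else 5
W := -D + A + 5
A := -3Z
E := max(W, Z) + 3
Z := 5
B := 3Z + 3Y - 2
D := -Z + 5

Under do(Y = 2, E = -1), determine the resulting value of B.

Under do(Y = 2, E = -1), each intervened variable's structural equation is replaced by its fixed value.
B = 3Z + 3Y - 2  [with Z=5, Y=2]  = 19

19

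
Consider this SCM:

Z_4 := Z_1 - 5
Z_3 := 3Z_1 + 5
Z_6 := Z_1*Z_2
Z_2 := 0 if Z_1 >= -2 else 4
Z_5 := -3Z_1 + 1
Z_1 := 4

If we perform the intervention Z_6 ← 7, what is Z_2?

do(Z_6=7) replaces the equation Z_6 := Z_1*Z_2 with the constant Z_6 = 7.
Z_2 is not downstream of the intervention, so its value is determined by the original equations.
Z_2 = 0 if Z_1 >= -2 else 4  [with Z_1=4]  = 0

0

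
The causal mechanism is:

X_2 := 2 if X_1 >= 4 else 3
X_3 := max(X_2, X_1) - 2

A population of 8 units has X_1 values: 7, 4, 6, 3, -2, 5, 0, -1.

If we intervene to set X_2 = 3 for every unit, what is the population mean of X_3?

Every unit gets X_2=3 under the intervention. X_3 values become 5, 2, 4, 1, 1, 3, 1, 1; E[X_3|do(X_2=3)] = 2.25.

2.25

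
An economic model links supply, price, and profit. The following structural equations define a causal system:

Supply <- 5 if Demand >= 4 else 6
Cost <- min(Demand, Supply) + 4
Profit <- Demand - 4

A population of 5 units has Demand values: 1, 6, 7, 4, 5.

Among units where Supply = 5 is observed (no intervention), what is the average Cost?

Observing Supply=5 restricts to units where Supply's equation naturally yields 5: Demand ∈ {6, 7, 4, 5}. In that subpopulation Cost = 9, 9, 8, 9, mean 8.75.

8.75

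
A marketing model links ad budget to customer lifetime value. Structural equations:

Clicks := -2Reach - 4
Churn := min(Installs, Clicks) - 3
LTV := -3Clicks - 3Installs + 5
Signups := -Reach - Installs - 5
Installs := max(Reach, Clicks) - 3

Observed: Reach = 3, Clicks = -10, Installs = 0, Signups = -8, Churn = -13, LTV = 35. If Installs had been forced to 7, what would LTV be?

14

The intervention breaks the incoming arrows to Installs: Installs := max(Reach, Clicks) - 3 no longer applies, and Installs = 7.
Clicks = -2Reach - 4  [with Reach=3]  = -10
LTV = -3Clicks - 3Installs + 5  [with Clicks=-10, Installs=7]  = 14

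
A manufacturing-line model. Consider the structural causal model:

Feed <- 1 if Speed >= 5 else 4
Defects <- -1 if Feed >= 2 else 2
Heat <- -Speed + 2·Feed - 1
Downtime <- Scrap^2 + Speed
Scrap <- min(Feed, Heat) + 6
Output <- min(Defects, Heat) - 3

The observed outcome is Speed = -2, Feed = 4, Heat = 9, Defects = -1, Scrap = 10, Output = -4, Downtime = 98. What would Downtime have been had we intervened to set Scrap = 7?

Under do(Scrap=7), the mechanism Scrap <- min(Feed, Heat) + 6 is discarded; Scrap is fixed at 7.
Downtime = Scrap^2 + Speed  [with Scrap=7, Speed=-2]  = 47

47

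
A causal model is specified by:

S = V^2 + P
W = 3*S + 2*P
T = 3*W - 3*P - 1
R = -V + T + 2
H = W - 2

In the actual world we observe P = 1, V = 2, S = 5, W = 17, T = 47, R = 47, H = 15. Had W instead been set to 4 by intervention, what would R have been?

8

Under do(W=4), the mechanism W = 3*S + 2*P is discarded; W is fixed at 4.
T = 3*W - 3*P - 1  [with W=4, P=1]  = 8
R = -V + T + 2  [with V=2, T=8]  = 8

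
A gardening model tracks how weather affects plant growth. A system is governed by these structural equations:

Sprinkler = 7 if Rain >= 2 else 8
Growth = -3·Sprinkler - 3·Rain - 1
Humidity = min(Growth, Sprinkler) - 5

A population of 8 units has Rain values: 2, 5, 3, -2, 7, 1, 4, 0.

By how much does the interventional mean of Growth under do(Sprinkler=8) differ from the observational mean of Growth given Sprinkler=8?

-8.5

The intervention sets Sprinkler=8 in all 8 units regardless of Rain. Recomputing Growth per unit gives -31, -40, -34, -19, -46, -28, -37, -25; average -32.5.
E[Growth|Sprinkler=8] averages over only the 3 units with Sprinkler=8 (Rain = -2, 1, 0): Growth = -19, -28, -25, mean -24.
Difference = -32.5 − (-24) = -8.5.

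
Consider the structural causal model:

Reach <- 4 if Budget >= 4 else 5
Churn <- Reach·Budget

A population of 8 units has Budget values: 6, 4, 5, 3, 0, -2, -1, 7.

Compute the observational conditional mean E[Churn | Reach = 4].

Observing Reach=4 restricts to units where Reach's equation naturally yields 4: Budget ∈ {6, 4, 5, 7}. In that subpopulation Churn = 24, 16, 20, 28, mean 22.

22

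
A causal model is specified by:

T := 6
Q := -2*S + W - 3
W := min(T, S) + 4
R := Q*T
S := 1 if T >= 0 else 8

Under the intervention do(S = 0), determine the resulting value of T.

Under do(S=0), the mechanism S := 1 if T >= 0 else 8 is discarded; S is fixed at 0.
T is not downstream of the intervention, so its value is determined by the original equations.

6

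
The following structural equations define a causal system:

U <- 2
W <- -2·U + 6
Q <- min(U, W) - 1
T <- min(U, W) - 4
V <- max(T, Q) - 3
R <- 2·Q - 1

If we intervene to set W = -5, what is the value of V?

do(W=-5) replaces the equation W <- -2·U + 6 with the constant W = -5.
Q = min(U, W) - 1  [with U=2, W=-5]  = -6
T = min(U, W) - 4  [with U=2, W=-5]  = -9
V = max(T, Q) - 3  [with T=-9, Q=-6]  = -9

-9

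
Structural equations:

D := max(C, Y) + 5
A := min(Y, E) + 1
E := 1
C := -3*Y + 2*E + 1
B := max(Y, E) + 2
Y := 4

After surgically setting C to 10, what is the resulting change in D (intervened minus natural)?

Under do(C=10), the mechanism C := -3*Y + 2*E + 1 is discarded; C is fixed at 10.
D = max(C, Y) + 5  [with C=10, Y=4]  = 15
Without intervention: C = -3*Y + 2*E + 1  [with Y=4, E=1]  = -9; D = max(C, Y) + 5  [with C=-9, Y=4]  = 9.
Change = 15 − 9 = 6.

6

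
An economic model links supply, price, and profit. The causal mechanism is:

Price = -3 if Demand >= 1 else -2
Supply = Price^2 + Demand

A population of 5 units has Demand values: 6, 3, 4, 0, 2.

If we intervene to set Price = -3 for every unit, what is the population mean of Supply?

12

The intervention sets Price=-3 in all 5 units regardless of Demand. Recomputing Supply per unit gives 15, 12, 13, 9, 11; average 12.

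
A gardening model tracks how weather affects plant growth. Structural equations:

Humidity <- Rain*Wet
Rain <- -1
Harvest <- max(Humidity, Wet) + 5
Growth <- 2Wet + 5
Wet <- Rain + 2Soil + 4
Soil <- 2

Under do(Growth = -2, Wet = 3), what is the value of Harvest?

8

The joint intervention fixes Growth = -2, Wet = 3, removing each variable's own equation.
Humidity = Rain*Wet  [with Rain=-1, Wet=3]  = -3
Harvest = max(Humidity, Wet) + 5  [with Humidity=-3, Wet=3]  = 8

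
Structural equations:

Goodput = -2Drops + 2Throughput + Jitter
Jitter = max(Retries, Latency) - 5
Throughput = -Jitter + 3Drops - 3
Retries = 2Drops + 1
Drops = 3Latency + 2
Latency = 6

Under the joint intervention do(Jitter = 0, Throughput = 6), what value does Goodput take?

The joint intervention fixes Jitter = 0, Throughput = 6, removing each variable's own equation.
Drops = 3Latency + 2  [with Latency=6]  = 20
Goodput = -2Drops + 2Throughput + Jitter  [with Drops=20, Throughput=6, Jitter=0]  = -28

-28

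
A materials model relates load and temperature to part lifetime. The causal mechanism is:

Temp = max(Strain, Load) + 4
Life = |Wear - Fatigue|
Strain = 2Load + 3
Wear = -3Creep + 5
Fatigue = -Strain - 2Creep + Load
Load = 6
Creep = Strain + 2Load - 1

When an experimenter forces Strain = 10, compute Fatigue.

-46

Under do(Strain=10), the mechanism Strain = 2Load + 3 is discarded; Strain is fixed at 10.
Creep = Strain + 2Load - 1  [with Strain=10, Load=6]  = 21
Fatigue = -Strain - 2Creep + Load  [with Strain=10, Creep=21, Load=6]  = -46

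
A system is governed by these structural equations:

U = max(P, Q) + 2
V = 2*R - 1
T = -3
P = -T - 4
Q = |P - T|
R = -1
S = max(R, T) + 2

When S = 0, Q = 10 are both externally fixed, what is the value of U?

12

Setting S = 0, Q = 10 by intervention discards those variables' equations.
P = -T - 4  [with T=-3]  = -1
U = max(P, Q) + 2  [with P=-1, Q=10]  = 12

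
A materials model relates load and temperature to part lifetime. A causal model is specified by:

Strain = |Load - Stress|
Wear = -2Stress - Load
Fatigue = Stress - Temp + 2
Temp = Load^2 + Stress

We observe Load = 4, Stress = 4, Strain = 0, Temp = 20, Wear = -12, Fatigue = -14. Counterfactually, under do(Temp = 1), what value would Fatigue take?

5

Under do(Temp=1), the mechanism Temp = Load^2 + Stress is discarded; Temp is fixed at 1.
Fatigue = Stress - Temp + 2  [with Stress=4, Temp=1]  = 5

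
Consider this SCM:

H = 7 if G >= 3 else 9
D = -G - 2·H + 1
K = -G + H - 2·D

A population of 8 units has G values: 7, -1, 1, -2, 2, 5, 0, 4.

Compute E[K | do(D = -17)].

Every unit gets D=-17 under the intervention. K values become 34, 44, 42, 45, 41, 36, 43, 37; E[K|do(D=-17)] = 40.25.

40.25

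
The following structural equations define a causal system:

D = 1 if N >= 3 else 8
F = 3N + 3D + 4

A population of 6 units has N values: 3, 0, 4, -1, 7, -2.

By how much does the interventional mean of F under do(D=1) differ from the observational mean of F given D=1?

Under do(D=1), D's equation is replaced by D=1 for every unit. Per-unit F: 16, 7, 19, 4, 28, 1. Mean = 12.5.
Observing D=1 restricts to units where D's equation naturally yields 1: N ∈ {3, 4, 7}. In that subpopulation F = 16, 19, 28, mean 21.
Difference = 12.5 − 21 = -8.5.

-8.5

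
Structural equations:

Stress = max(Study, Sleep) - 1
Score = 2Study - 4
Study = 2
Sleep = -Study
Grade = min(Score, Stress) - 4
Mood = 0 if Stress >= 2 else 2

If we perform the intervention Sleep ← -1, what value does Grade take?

-4

Under do(Sleep=-1), the mechanism Sleep = -Study is discarded; Sleep is fixed at -1.
Stress = max(Study, Sleep) - 1  [with Study=2, Sleep=-1]  = 1
Score = 2Study - 4  [with Study=2]  = 0
Grade = min(Score, Stress) - 4  [with Score=0, Stress=1]  = -4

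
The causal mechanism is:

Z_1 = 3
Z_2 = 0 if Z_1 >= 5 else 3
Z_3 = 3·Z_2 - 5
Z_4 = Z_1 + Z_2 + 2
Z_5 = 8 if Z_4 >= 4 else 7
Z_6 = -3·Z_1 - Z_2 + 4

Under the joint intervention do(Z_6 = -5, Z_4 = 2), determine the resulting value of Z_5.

Setting Z_6 = -5, Z_4 = 2 by intervention discards those variables' equations.
Z_5 = 8 if Z_4 >= 4 else 7  [with Z_4=2]  = 7

7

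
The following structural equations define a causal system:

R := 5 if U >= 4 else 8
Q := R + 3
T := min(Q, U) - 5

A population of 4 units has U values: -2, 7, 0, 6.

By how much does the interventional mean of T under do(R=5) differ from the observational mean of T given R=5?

-3.75

do(R=5) breaks R's dependence on U. With R=5 fixed, T across the units is -7, 2, -5, 1, mean -2.25.
Observing R=5 restricts to units where R's equation naturally yields 5: U ∈ {7, 6}. In that subpopulation T = 2, 1, mean 1.5.
Difference = -2.25 − 1.5 = -3.75.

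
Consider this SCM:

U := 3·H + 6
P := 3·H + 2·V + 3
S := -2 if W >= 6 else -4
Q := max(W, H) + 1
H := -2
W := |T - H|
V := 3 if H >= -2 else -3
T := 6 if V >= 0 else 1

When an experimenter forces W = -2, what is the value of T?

do(W=-2) replaces the equation W := |T - H| with the constant W = -2.
T is not downstream of the intervention, so its value is determined by the original equations.
V = 3 if H >= -2 else -3  [with H=-2]  = 3
T = 6 if V >= 0 else 1  [with V=3]  = 6

6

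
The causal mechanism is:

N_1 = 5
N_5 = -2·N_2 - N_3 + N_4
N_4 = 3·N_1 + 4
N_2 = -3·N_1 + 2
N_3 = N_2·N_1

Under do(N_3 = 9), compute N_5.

do(N_3=9) replaces the equation N_3 = N_2·N_1 with the constant N_3 = 9.
N_2 = -3·N_1 + 2  [with N_1=5]  = -13
N_4 = 3·N_1 + 4  [with N_1=5]  = 19
N_5 = -2·N_2 - N_3 + N_4  [with N_2=-13, N_3=9, N_4=19]  = 36

36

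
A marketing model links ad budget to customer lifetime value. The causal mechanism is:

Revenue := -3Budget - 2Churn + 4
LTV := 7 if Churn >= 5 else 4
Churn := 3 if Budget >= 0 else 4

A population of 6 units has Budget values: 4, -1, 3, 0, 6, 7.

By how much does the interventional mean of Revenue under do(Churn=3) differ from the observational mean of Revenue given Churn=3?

Every unit gets Churn=3 under the intervention. Revenue values become -14, 1, -11, -2, -20, -23; E[Revenue|do(Churn=3)] = -11.5.
Conditioning on Churn=3 selects the 5 unit(s) with Budget ∈ {4, 3, 0, 6, 7}. Their Revenue values: -14, -11, -2, -20, -23. Mean = -14.
Difference = -11.5 − (-14) = 2.5.

2.5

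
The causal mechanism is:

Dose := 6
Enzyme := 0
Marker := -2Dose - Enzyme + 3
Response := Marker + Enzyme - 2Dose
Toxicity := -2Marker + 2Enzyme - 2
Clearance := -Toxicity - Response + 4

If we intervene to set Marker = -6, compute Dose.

6

Under do(Marker=-6), the mechanism Marker := -2Dose - Enzyme + 3 is discarded; Marker is fixed at -6.
Dose is not downstream of the intervention, so its value is determined by the original equations.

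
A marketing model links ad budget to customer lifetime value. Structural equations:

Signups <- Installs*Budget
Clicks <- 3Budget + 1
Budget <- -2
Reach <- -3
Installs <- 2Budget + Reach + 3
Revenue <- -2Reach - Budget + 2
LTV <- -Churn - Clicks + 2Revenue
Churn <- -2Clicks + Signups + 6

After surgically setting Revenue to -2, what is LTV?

-23

do(Revenue=-2) replaces the equation Revenue <- -2Reach - Budget + 2 with the constant Revenue = -2.
Clicks = 3Budget + 1  [with Budget=-2]  = -5
Installs = 2Budget + Reach + 3  [with Budget=-2, Reach=-3]  = -4
Signups = Installs*Budget  [with Installs=-4, Budget=-2]  = 8
Churn = -2Clicks + Signups + 6  [with Clicks=-5, Signups=8]  = 24
LTV = -Churn - Clicks + 2Revenue  [with Churn=24, Clicks=-5, Revenue=-2]  = -23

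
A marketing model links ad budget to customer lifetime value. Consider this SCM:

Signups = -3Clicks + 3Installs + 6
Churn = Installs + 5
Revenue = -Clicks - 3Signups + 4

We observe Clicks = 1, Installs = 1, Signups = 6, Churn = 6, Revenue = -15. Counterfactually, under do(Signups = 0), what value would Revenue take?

3

do(Signups=0) replaces the equation Signups = -3Clicks + 3Installs + 6 with the constant Signups = 0.
Revenue = -Clicks - 3Signups + 4  [with Clicks=1, Signups=0]  = 3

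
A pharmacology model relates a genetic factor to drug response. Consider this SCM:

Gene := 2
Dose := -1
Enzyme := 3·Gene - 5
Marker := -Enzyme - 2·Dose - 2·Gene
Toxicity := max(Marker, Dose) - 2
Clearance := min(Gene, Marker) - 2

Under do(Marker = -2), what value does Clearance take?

Under do(Marker=-2), the mechanism Marker := -Enzyme - 2·Dose - 2·Gene is discarded; Marker is fixed at -2.
Clearance = min(Gene, Marker) - 2  [with Gene=2, Marker=-2]  = -4

-4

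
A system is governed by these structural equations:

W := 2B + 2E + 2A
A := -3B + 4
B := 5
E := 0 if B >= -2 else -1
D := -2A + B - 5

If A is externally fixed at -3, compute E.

0

Under do(A=-3), the mechanism A := -3B + 4 is discarded; A is fixed at -3.
Since E is not a descendant of the intervened variable, it is unaffected.
E = 0 if B >= -2 else -1  [with B=5]  = 0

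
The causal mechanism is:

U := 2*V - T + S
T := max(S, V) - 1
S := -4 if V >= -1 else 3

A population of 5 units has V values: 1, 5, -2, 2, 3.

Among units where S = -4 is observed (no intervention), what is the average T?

1.75

Conditioning on S=-4 selects the 4 unit(s) with V ∈ {1, 5, 2, 3}. Their T values: 0, 4, 1, 2. Mean = 1.75.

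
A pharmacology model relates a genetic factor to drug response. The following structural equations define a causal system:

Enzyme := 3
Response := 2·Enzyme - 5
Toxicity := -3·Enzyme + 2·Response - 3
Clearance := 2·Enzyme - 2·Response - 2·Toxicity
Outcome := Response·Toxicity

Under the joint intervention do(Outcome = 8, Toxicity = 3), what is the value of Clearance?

Under do(Outcome = 8, Toxicity = 3), each intervened variable's structural equation is replaced by its fixed value.
Response = 2·Enzyme - 5  [with Enzyme=3]  = 1
Clearance = 2·Enzyme - 2·Response - 2·Toxicity  [with Enzyme=3, Response=1, Toxicity=3]  = -2

-2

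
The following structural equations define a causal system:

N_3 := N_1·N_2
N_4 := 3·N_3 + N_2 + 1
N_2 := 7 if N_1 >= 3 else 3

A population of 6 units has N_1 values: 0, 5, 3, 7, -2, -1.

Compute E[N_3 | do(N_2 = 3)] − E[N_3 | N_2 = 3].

Every unit gets N_2=3 under the intervention. N_3 values become 0, 15, 9, 21, -6, -3; E[N_3|do(N_2=3)] = 6.
Observing N_2=3 restricts to units where N_2's equation naturally yields 3: N_1 ∈ {0, -2, -1}. In that subpopulation N_3 = 0, -6, -3, mean -3.
Difference = 6 − (-3) = 9.

9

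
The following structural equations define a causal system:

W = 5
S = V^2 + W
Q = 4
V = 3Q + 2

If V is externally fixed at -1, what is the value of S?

The intervention breaks the incoming arrows to V: V = 3Q + 2 no longer applies, and V = -1.
S = V^2 + W  [with V=-1, W=5]  = 6

6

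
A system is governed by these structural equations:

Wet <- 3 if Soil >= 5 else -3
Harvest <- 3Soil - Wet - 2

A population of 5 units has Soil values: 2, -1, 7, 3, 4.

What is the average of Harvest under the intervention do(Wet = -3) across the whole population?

Under do(Wet=-3), Wet's equation is replaced by Wet=-3 for every unit. Per-unit Harvest: 7, -2, 22, 10, 13. Mean = 10.

10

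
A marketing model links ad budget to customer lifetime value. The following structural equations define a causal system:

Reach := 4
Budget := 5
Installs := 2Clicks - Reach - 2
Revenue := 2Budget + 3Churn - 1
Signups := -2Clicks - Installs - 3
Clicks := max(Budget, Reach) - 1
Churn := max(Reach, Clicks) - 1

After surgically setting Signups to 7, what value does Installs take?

2

The intervention breaks the incoming arrows to Signups: Signups := -2Clicks - Installs - 3 no longer applies, and Signups = 7.
Since Installs is not a descendant of the intervened variable, it is unaffected.
Clicks = max(Budget, Reach) - 1  [with Budget=5, Reach=4]  = 4
Installs = 2Clicks - Reach - 2  [with Clicks=4, Reach=4]  = 2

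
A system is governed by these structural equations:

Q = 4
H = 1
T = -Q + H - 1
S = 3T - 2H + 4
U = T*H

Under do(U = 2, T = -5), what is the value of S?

Under do(U = 2, T = -5), each intervened variable's structural equation is replaced by its fixed value.
S = 3T - 2H + 4  [with T=-5, H=1]  = -13

-13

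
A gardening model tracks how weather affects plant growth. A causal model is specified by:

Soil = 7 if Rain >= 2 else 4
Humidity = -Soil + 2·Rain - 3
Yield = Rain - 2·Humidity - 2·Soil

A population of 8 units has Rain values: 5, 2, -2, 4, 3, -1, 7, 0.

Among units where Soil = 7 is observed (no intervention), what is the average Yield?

Conditioning on Soil=7 selects the 5 unit(s) with Rain ∈ {5, 2, 4, 3, 7}. Their Yield values: -9, 0, -6, -3, -15. Mean = -6.6.

-6.6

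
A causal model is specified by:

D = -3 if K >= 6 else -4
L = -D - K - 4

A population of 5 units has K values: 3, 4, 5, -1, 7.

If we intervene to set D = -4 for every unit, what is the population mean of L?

-3.6

Every unit gets D=-4 under the intervention. L values become -3, -4, -5, 1, -7; E[L|do(D=-4)] = -3.6.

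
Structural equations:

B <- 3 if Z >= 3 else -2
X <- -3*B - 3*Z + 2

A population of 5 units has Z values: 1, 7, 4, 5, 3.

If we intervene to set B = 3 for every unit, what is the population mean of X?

Every unit gets B=3 under the intervention. X values become -10, -28, -19, -22, -16; E[X|do(B=3)] = -19.

-19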